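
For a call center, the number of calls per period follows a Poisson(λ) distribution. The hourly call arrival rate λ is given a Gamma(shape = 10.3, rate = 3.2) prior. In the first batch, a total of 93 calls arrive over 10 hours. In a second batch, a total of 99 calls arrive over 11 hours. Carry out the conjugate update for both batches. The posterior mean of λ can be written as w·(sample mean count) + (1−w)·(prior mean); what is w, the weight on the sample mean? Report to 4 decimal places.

With a Gamma(shape α, rate β) prior, the Poisson likelihood is conjugate: the posterior is Gamma(α + ΣXᵢ, β + n).
Total number of hours: n = 10 + 11 = 21.
Posterior mean = (α₀+S)/(β₀+n) = [n/(β₀+n)]·(S/n) + [β₀/(β₀+n)]·(α₀/β₀), so only n and β₀ enter the weight.
Weight on data w = n/(β₀+n) = 21/(3.2+21) = 21/24.2 = 0.8678.

0.8678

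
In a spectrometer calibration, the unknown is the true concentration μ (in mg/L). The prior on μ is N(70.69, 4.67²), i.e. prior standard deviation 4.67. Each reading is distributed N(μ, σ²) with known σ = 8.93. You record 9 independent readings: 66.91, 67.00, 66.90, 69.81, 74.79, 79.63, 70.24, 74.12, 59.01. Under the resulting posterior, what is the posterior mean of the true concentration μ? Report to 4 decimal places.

For Normal data with known variance σ², a Normal(μ₀, σ₀²) prior on μ is conjugate. Posterior precision = 1/σ₀² + n/σ²; posterior mean is the precision-weighted average of μ₀ and x̄.
Σxᵢ = 66.91 + 67.00 + 66.90 + 69.81 + 74.79 + 79.63 + 70.24 + 74.12 + 59.01 = 628.41, so n·x̄ = 628.41.
σ₀² = 4.67² = 21.8089, σ² = 8.93² = 79.7449; σ² + n·σ₀² = 79.7449 + 9·21.8089 = 276.025.
Posterior mean = (μ₀/σ₀² + n·x̄/σ²)/(1/σ₀² + n/σ²) = (σ²·μ₀ + σ₀²·n·x̄)/(σ² + n·σ₀²) = (79.7449·70.69 + 21.8089·628.41)/276.025 = 19342.09783/276.025 = 70.0737.

70.0737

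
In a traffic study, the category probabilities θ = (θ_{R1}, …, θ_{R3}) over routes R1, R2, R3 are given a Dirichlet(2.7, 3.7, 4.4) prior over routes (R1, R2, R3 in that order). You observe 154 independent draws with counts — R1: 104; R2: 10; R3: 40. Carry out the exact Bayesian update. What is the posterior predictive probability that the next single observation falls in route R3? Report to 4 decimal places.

The Dirichlet prior is conjugate to the Multinomial likelihood: each posterior αⱼ = prior αⱼ + observed count nⱼ.
Posterior concentration: (106.7, 13.7, 44.4), total = 164.8.
P(next = R3 | data) = α_{R3}/Σα = 0.2694.

0.2694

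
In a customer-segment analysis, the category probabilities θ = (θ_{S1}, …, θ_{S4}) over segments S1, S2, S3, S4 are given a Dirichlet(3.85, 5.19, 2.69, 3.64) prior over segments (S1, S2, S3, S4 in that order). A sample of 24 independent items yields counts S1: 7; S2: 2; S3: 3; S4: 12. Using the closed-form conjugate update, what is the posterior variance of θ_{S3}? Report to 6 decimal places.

0.003063

The Dirichlet prior is conjugate to the Multinomial likelihood: each posterior αⱼ = prior αⱼ + observed count nⱼ.
Posterior concentration: (10.85, 7.19, 5.69, 15.64), total = 39.37.
Var[θ_j] = α_j(Σα−α_j)/((Σα)²(Σα+1)) = 5.69·33.68/(39.37²·40.37) = 0.003063.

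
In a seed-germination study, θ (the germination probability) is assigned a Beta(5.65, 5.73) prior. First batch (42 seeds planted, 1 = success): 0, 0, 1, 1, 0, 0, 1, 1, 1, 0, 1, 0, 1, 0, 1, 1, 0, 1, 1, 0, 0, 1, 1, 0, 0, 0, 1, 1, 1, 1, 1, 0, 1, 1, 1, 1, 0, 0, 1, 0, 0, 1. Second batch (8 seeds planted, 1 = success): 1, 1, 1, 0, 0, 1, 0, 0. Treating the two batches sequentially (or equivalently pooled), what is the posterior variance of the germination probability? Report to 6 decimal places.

0.003970

The Beta prior is conjugate to a Binomial/Bernoulli likelihood; the update adds successes to α and failures to β.
After batch 1: Beta(5.65+24, 5.73+18) = Beta(29.65, 23.73).
After batch 2: Beta(29.65+4, 23.73+4) = Beta(33.65, 27.73).
Var = αβ/((α+β)²(α+β+1)) = 33.65·27.73/(61.38²·62.38) = 0.003970.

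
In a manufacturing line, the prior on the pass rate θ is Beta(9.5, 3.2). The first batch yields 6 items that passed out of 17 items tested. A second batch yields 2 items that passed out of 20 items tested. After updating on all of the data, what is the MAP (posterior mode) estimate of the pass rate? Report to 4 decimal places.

The Beta prior is conjugate to a Binomial/Bernoulli likelihood; the update adds successes to α and failures to β.
After batch 1: Beta(9.5+6, 3.2+11) = Beta(15.5, 14.2).
After batch 2: Beta(15.5+2, 14.2+18) = Beta(17.5, 32.2).
Mode of Beta(a,b) for a,b>1 is (a−1)/(a+b−2) = 16.5/47.7 = 0.3459.

0.3459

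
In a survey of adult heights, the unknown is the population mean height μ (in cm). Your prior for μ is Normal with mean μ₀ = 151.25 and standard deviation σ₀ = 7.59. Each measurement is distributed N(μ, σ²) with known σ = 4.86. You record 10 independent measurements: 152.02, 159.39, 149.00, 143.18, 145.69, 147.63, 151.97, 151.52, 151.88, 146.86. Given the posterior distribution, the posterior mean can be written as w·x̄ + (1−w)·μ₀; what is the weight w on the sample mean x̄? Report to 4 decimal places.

For Normal data with known variance σ², a Normal(μ₀, σ₀²) prior on μ is conjugate. Posterior precision = 1/σ₀² + n/σ²; posterior mean is the precision-weighted average of μ₀ and x̄.
σ₀² = 7.59² = 57.6081, σ² = 4.86² = 23.6196. Prior precision 1/σ₀² = 1/57.6081; data precision n/σ² = 10/23.6196.
w = (n/σ²)/(1/σ₀² + n/σ²) = n·σ₀²/(σ² + n·σ₀²) = 10·57.6081/(23.6196 + 10·57.6081) = 576.081/599.7006 = 0.9606.

0.9606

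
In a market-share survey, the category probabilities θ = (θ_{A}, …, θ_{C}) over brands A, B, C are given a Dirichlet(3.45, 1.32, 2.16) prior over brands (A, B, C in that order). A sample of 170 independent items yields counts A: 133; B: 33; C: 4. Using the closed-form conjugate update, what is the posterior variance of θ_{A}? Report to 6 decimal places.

The Dirichlet prior is conjugate to the Multinomial likelihood: each posterior αⱼ = prior αⱼ + observed count nⱼ.
Posterior concentration: (136.45, 34.32, 6.16), total = 176.93.
Var[θ_j] = α_j(Σα−α_j)/((Σα)²(Σα+1)) = 136.45·40.48/(176.93²·177.93) = 0.000992.

0.000992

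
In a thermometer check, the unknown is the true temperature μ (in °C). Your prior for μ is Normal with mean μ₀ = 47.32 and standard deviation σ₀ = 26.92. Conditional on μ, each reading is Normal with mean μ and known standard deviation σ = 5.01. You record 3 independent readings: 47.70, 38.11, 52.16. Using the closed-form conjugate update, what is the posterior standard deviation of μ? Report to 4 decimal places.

For Normal data with known variance σ², a Normal(μ₀, σ₀²) prior on μ is conjugate. Posterior precision = 1/σ₀² + n/σ²; posterior mean is the precision-weighted average of μ₀ and x̄.
σ₀² = 26.92² = 724.6864, σ² = 5.01² = 25.1001; σ² + n·σ₀² = 25.1001 + 3·724.6864 = 2199.1593.
Posterior precision = 1/σ₀² + n/σ² = 1/724.6864 + 3/25.1001 = (σ² + n·σ₀²)/(σ₀²σ²) = 2199.1593/(724.6864·25.1001); posterior variance σₙ² = σ₀²σ²/(σ² + n·σ₀²) = 724.6864·25.1001/2199.1593 = 8.271207.
Posterior SD = √σₙ² = √(724.6864·25.1001/2199.1593) = 2.8760.

2.8760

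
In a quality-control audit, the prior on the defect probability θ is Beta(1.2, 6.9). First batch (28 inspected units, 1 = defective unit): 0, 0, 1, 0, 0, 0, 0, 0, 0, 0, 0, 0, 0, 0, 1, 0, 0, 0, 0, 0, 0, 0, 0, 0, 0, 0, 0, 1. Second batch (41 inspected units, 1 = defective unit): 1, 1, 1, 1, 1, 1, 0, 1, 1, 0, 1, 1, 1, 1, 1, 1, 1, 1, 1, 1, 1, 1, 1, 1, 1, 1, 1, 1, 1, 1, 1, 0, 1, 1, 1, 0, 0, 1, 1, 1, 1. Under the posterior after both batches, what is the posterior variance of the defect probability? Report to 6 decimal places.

0.003195

The Beta prior is conjugate to a Binomial/Bernoulli likelihood; the update adds successes to α and failures to β.
After batch 1: Beta(1.2+3, 6.9+25) = Beta(4.2, 31.9).
After batch 2: Beta(4.2+36, 31.9+5) = Beta(40.2, 36.9).
Var = αβ/((α+β)²(α+β+1)) = 40.2·36.9/(77.1²·78.1) = 0.003195.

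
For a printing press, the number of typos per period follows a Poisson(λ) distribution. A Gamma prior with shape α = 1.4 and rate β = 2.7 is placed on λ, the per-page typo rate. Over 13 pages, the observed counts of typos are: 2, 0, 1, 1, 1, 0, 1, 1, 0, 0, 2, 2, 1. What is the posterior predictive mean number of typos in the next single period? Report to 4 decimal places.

0.8535

With a Gamma(shape α, rate β) prior, the Poisson likelihood is conjugate: the posterior is Gamma(α + ΣXᵢ, β + n).
Sum of counts S = 12 over n = 13 pages.
Posterior: Gamma(α+S, β+n) = Gamma(1.4+12, 2.7+13) = Gamma(13.4, 15.7).
The predictive distribution for one future period is NegBinom with mean α/β = 0.8535.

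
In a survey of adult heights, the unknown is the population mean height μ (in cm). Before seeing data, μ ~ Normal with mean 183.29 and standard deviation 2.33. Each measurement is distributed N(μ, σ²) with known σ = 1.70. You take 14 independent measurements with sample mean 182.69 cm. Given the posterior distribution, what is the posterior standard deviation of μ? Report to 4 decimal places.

0.4459

For Normal data with known variance σ², a Normal(μ₀, σ₀²) prior on μ is conjugate. Posterior precision = 1/σ₀² + n/σ²; posterior mean is the precision-weighted average of μ₀ and x̄.
σ₀² = 2.33² = 5.4289, σ² = 1.70² = 2.89; σ² + n·σ₀² = 2.89 + 14·5.4289 = 78.8946.
Posterior precision = 1/σ₀² + n/σ² = 1/5.4289 + 14/2.89 = (σ² + n·σ₀²)/(σ₀²σ²) = 78.8946/(5.4289·2.89); posterior variance σₙ² = σ₀²σ²/(σ² + n·σ₀²) = 5.4289·2.89/78.8946 = 0.198867.
Posterior SD = √σₙ² = √(5.4289·2.89/78.8946) = 0.4459.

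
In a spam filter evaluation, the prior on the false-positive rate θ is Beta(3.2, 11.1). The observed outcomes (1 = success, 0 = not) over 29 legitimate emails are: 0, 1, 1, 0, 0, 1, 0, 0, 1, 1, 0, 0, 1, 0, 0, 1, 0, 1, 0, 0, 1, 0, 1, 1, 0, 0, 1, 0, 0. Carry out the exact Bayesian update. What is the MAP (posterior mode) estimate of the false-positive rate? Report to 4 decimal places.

The Beta prior is conjugate to a Binomial/Bernoulli likelihood; the update adds successes to α and failures to β.
Posterior: Beta(α+k, β+n−k) = Beta(3.2+12, 11.1+17) = Beta(15.2, 28.1).
Mode of Beta(a,b) for a,b>1 is (a−1)/(a+b−2) = 14.2/41.3 = 0.3438.

0.3438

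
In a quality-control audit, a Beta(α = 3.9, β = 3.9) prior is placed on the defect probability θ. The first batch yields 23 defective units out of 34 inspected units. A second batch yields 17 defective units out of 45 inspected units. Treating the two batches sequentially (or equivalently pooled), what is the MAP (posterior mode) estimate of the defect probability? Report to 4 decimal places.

The Beta prior is conjugate to a Binomial/Bernoulli likelihood; the update adds successes to α and failures to β.
After batch 1: Beta(3.9+23, 3.9+11) = Beta(26.9, 14.9).
After batch 2: Beta(26.9+17, 14.9+28) = Beta(43.9, 42.9).
Mode of Beta(a,b) for a,b>1 is (a−1)/(a+b−2) = 42.9/84.8 = 0.5059.

0.5059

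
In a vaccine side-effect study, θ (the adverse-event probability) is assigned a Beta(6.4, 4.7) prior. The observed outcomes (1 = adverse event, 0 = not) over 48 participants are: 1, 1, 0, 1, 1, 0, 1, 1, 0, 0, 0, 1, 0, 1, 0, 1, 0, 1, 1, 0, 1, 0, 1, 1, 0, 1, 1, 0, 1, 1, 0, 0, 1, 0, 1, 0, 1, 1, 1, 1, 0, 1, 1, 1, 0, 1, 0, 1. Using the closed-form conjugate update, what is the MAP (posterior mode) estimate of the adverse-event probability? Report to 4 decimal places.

The Beta prior is conjugate to a Binomial/Bernoulli likelihood; the update adds successes to α and failures to β.
Posterior: Beta(α+k, β+n−k) = Beta(6.4+29, 4.7+19) = Beta(35.4, 23.7).
Mode of Beta(a,b) for a,b>1 is (a−1)/(a+b−2) = 34.4/57.1 = 0.6025.

0.6025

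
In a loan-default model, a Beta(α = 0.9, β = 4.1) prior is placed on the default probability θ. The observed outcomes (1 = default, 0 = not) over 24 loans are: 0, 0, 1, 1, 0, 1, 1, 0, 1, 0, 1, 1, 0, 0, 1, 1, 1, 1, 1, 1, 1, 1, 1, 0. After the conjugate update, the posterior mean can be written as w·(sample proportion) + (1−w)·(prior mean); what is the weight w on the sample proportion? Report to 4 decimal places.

The Beta prior is conjugate to a Binomial/Bernoulli likelihood; the update adds successes to α and failures to β.
Posterior mean = (α₀+k)/(α₀+β₀+n) = [n/(α₀+β₀+n)]·(k/n) + [(α₀+β₀)/(α₀+β₀+n)]·α₀/(α₀+β₀), so only n and the prior enter the weight.
The weight on the data is w = n/(α₀+β₀+n) = 24/(0.9+4.1+24) = 24/29.0 = 0.8276.

0.8276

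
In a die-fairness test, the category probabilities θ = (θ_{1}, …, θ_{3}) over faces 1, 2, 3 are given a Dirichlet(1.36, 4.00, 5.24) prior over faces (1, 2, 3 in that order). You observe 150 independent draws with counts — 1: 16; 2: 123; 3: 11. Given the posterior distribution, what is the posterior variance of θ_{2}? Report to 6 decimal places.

The Dirichlet prior is conjugate to the Multinomial likelihood: each posterior αⱼ = prior αⱼ + observed count nⱼ.
Posterior concentration: (17.36, 127.00, 16.24), total = 160.60.
Var[θ_j] = α_j(Σα−α_j)/((Σα)²(Σα+1)) = 127.00·33.60/(160.60²·161.60) = 0.001024.

0.001024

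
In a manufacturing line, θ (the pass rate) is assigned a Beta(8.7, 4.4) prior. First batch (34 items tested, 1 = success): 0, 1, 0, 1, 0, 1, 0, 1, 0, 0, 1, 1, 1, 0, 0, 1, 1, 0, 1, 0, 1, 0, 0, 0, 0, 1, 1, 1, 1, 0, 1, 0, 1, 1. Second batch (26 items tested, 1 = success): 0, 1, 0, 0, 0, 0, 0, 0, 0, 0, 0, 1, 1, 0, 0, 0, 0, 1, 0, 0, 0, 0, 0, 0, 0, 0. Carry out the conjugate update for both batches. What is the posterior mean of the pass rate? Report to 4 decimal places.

The Beta prior is conjugate to a Binomial/Bernoulli likelihood; the update adds successes to α and failures to β.
After batch 1: Beta(8.7+18, 4.4+16) = Beta(26.7, 20.4).
After batch 2: Beta(26.7+4, 20.4+22) = Beta(30.7, 42.4).
Posterior mean = α/(α+β) = 30.7/73.1 = 0.4200.

0.4200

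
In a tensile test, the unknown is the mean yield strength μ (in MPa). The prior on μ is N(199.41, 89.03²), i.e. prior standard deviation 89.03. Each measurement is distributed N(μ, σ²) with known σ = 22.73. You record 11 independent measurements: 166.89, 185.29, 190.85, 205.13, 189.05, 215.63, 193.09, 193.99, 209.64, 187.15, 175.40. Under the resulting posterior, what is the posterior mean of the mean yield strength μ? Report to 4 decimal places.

192.0536

For Normal data with known variance σ², a Normal(μ₀, σ₀²) prior on μ is conjugate. Posterior precision = 1/σ₀² + n/σ²; posterior mean is the precision-weighted average of μ₀ and x̄.
Σxᵢ = 166.89 + 185.29 + 190.85 + 205.13 + 189.05 + 215.63 + 193.09 + 193.99 + 209.64 + 187.15 + 175.40 = 2112.11, so n·x̄ = 2112.11.
σ₀² = 89.03² = 7926.3409, σ² = 22.73² = 516.6529; σ² + n·σ₀² = 516.6529 + 11·7926.3409 = 87706.4028.
Posterior mean = (μ₀/σ₀² + n·x̄/σ²)/(1/σ₀² + n/σ²) = (σ²·μ₀ + σ₀²·n·x̄)/(σ² + n·σ₀²) = (516.6529·199.41 + 7926.3409·2112.11)/87706.4028 = 16844329.633088/87706.4028 = 192.0536.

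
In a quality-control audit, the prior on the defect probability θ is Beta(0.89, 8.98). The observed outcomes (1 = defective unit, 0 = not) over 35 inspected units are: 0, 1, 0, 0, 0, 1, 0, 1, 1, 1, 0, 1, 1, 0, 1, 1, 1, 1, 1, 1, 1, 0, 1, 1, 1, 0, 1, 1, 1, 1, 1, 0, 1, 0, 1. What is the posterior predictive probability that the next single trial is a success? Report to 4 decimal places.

The Beta prior is conjugate to a Binomial/Bernoulli likelihood; the update adds successes to α and failures to β.
Posterior: Beta(α+k, β+n−k) = Beta(0.89+24, 8.98+11) = Beta(24.89, 19.98).
For a single future Bernoulli trial, P(success | data) = α/(α+β) = 0.5547.

0.5547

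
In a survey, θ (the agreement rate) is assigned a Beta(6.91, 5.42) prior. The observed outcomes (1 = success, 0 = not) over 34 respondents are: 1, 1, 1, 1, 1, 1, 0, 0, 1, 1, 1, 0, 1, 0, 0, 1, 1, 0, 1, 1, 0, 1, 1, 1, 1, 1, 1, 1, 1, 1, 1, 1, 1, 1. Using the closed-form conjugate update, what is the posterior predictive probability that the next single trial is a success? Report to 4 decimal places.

The Beta prior is conjugate to a Binomial/Bernoulli likelihood; the update adds successes to α and failures to β.
Posterior: Beta(α+k, β+n−k) = Beta(6.91+27, 5.42+7) = Beta(33.91, 12.42).
For a single future Bernoulli trial, P(success | data) = α/(α+β) = 0.7319.

0.7319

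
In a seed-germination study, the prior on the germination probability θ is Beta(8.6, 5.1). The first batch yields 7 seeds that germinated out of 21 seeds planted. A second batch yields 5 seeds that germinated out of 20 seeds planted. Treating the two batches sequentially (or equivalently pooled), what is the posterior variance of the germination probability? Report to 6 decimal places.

The Beta prior is conjugate to a Binomial/Bernoulli likelihood; the update adds successes to α and failures to β.
After batch 1: Beta(8.6+7, 5.1+14) = Beta(15.6, 19.1).
After batch 2: Beta(15.6+5, 19.1+15) = Beta(20.6, 34.1).
Var = αβ/((α+β)²(α+β+1)) = 20.6·34.1/(54.7²·55.7) = 0.004215.

0.004215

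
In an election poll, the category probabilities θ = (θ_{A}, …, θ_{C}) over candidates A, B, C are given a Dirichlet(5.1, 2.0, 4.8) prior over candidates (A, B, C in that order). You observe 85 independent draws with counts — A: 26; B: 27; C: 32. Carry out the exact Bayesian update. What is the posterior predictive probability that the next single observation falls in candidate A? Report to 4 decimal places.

The Dirichlet prior is conjugate to the Multinomial likelihood: each posterior αⱼ = prior αⱼ + observed count nⱼ.
Posterior concentration: (31.1, 29.0, 36.8), total = 96.9.
P(next = A | data) = α_{A}/Σα = 0.3209.

0.3209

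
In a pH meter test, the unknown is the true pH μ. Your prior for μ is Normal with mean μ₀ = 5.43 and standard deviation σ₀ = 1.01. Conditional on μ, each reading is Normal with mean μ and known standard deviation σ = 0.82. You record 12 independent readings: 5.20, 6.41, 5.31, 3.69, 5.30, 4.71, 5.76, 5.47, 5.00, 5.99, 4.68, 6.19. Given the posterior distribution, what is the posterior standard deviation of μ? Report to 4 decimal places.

0.2305

For Normal data with known variance σ², a Normal(μ₀, σ₀²) prior on μ is conjugate. Posterior precision = 1/σ₀² + n/σ²; posterior mean is the precision-weighted average of μ₀ and x̄.
σ₀² = 1.01² = 1.0201, σ² = 0.82² = 0.6724; σ² + n·σ₀² = 0.6724 + 12·1.0201 = 12.9136.
Posterior precision = 1/σ₀² + n/σ² = 1/1.0201 + 12/0.6724 = (σ² + n·σ₀²)/(σ₀²σ²) = 12.9136/(1.0201·0.6724); posterior variance σₙ² = σ₀²σ²/(σ² + n·σ₀²) = 1.0201·0.6724/12.9136 = 0.053116.
Posterior SD = √σₙ² = √(1.0201·0.6724/12.9136) = 0.2305.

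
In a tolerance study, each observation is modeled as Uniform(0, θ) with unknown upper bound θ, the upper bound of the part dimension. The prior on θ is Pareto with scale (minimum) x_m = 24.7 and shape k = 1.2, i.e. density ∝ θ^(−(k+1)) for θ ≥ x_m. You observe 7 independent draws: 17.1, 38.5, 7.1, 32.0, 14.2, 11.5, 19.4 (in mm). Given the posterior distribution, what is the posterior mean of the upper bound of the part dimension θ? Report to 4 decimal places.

43.8472

A Pareto(scale x_m, shape k) prior on the upper bound θ of Uniform(0, θ) is conjugate: posterior is Pareto(max(x_m, max xᵢ), k + n).
Sample maximum = 38.5; prior scale x_m = 24.7 → posterior scale = max = 38.5.
Posterior shape = 1.2 + 7 = 8.2.
E[θ|data] = k·x_m/(k−1) = 8.2·38.5/7.2 = 43.8472.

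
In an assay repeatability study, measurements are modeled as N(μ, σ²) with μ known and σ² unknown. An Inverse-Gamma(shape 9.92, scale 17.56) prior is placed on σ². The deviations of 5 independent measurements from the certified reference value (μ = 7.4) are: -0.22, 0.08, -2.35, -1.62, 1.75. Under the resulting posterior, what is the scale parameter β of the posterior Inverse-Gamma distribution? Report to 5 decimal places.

23.19210

With known mean μ and an Inverse-Gamma(α, β) prior on σ², the Normal likelihood is conjugate: posterior is Inv-Gamma(α + n/2, β + Σ(xᵢ−μ)²/2).
Σ(xᵢ−μ)² = (-0.22)² + (0.08)² + (-2.35)² + (-1.62)² + (1.75)² = 11.2642.
Posterior: Inv-Gamma(9.92 + 5/2, 17.56 + 11.2642/2) = Inv-Gamma(12.42, 23.19210).
Posterior β = 23.19210.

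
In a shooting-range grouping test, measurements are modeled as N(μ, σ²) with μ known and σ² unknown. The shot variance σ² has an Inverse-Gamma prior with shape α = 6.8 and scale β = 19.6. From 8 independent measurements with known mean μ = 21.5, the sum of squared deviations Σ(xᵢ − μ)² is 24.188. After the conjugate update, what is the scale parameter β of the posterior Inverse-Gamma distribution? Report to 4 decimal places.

With known mean μ and an Inverse-Gamma(α, β) prior on σ², the Normal likelihood is conjugate: posterior is Inv-Gamma(α + n/2, β + Σ(xᵢ−μ)²/2).
Posterior: Inv-Gamma(6.8 + 8/2, 19.6 + 24.188/2) = Inv-Gamma(10.80, 31.6940).
Posterior β = 31.6940.

31.6940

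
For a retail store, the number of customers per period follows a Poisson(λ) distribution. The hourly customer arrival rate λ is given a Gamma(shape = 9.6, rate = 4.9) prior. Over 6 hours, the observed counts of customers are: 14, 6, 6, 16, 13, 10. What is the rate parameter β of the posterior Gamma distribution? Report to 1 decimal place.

With a Gamma(shape α, rate β) prior, the Poisson likelihood is conjugate: the posterior is Gamma(α + ΣXᵢ, β + n).
Sum of counts S = 65 over n = 6 hours.
Posterior: Gamma(α+S, β+n) = Gamma(9.6+65, 4.9+6) = Gamma(74.6, 10.9).
Posterior β = 10.9.

10.9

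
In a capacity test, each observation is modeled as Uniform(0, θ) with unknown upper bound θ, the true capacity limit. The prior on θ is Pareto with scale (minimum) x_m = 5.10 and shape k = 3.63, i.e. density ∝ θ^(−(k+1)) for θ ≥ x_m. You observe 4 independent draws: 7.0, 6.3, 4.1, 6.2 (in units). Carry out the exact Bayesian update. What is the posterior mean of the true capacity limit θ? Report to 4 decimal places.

8.0558

A Pareto(scale x_m, shape k) prior on the upper bound θ of Uniform(0, θ) is conjugate: posterior is Pareto(max(x_m, max xᵢ), k + n).
Sample maximum = 7.0; prior scale x_m = 5.10 → posterior scale = max = 7.00.
Posterior shape = 3.63 + 4 = 7.63.
E[θ|data] = k·x_m/(k−1) = 7.63·7.00/6.63 = 8.0558.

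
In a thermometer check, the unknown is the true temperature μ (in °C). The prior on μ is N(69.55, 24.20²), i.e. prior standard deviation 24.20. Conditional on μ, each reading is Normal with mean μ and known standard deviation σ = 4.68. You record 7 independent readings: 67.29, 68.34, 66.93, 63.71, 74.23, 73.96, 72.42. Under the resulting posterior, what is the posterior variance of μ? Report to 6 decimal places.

3.112286

For Normal data with known variance σ², a Normal(μ₀, σ₀²) prior on μ is conjugate. Posterior precision = 1/σ₀² + n/σ²; posterior mean is the precision-weighted average of μ₀ and x̄.
σ₀² = 24.20² = 585.64, σ² = 4.68² = 21.9024; σ² + n·σ₀² = 21.9024 + 7·585.64 = 4121.3824.
Posterior precision = 1/σ₀² + n/σ² = 1/585.64 + 7/21.9024 = (σ² + n·σ₀²)/(σ₀²σ²) = 4121.3824/(585.64·21.9024); posterior variance σₙ² = σ₀²σ²/(σ² + n·σ₀²) = 585.64·21.9024/4121.3824 = 3.112286.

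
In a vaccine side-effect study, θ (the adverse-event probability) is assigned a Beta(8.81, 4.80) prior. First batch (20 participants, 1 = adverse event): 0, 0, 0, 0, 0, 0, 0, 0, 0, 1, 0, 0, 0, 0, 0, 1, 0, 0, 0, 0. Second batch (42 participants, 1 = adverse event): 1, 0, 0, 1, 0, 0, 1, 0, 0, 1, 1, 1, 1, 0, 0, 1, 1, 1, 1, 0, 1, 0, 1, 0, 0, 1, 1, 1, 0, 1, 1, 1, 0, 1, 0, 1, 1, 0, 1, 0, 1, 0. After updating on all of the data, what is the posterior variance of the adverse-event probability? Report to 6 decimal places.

0.003243

The Beta prior is conjugate to a Binomial/Bernoulli likelihood; the update adds successes to α and failures to β.
After batch 1: Beta(8.81+2, 4.80+18) = Beta(10.81, 22.80).
After batch 2: Beta(10.81+24, 22.80+18) = Beta(34.81, 40.80).
Var = αβ/((α+β)²(α+β+1)) = 34.81·40.80/(75.61²·76.61) = 0.003243.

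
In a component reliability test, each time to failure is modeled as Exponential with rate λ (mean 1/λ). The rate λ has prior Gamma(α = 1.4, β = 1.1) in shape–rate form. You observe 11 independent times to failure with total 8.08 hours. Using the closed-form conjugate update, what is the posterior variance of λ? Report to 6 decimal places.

With a Gamma(shape α, rate β) prior on the exponential rate λ, the posterior after n observations with total T = Σxᵢ is Gamma(α+n, β+T).
Posterior: Gamma(1.4+11, 1.1+8.08) = Gamma(12.4, 9.18).
Var = α/β² = 0.147142.

0.147142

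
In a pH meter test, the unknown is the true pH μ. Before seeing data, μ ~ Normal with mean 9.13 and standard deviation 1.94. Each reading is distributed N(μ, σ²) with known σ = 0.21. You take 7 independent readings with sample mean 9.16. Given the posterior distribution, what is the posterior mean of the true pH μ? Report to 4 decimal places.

For Normal data with known variance σ², a Normal(μ₀, σ₀²) prior on μ is conjugate. Posterior precision = 1/σ₀² + n/σ²; posterior mean is the precision-weighted average of μ₀ and x̄.
n·x̄ = 7·9.16 = 64.12.
σ₀² = 1.94² = 3.7636, σ² = 0.21² = 0.0441; σ² + n·σ₀² = 0.0441 + 7·3.7636 = 26.3893.
Posterior mean = (μ₀/σ₀² + n·x̄/σ²)/(1/σ₀² + n/σ²) = (σ²·μ₀ + σ₀²·n·x̄)/(σ² + n·σ₀²) = (0.0441·9.13 + 3.7636·64.12)/26.3893 = 241.724665/26.3893 = 9.1599.

9.1599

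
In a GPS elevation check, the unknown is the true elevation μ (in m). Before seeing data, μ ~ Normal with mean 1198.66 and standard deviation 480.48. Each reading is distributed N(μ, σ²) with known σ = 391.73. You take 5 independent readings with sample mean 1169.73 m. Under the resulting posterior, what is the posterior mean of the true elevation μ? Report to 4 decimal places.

For Normal data with known variance σ², a Normal(μ₀, σ₀²) prior on μ is conjugate. Posterior precision = 1/σ₀² + n/σ²; posterior mean is the precision-weighted average of μ₀ and x̄.
n·x̄ = 5·1169.73 = 5848.65.
σ₀² = 480.48² = 230861.0304, σ² = 391.73² = 153452.3929; σ² + n·σ₀² = 153452.3929 + 5·230861.0304 = 1307757.5449.
Posterior mean = (μ₀/σ₀² + n·x̄/σ²)/(1/σ₀² + n/σ²) = (σ²·μ₀ + σ₀²·n·x̄)/(σ² + n·σ₀²) = (153452.3929·1198.66 + 230861.0304·5848.65)/1307757.5449 = 1534162610.722474/1307757.5449 = 1173.1246.

1173.1246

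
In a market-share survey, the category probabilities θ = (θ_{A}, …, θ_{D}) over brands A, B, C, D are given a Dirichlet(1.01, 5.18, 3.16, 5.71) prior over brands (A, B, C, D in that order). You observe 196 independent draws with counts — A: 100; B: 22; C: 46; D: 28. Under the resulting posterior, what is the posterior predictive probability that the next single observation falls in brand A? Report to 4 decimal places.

The Dirichlet prior is conjugate to the Multinomial likelihood: each posterior αⱼ = prior αⱼ + observed count nⱼ.
Posterior concentration: (101.01, 27.18, 49.16, 33.71), total = 211.06.
P(next = A | data) = α_{A}/Σα = 0.4786.

0.4786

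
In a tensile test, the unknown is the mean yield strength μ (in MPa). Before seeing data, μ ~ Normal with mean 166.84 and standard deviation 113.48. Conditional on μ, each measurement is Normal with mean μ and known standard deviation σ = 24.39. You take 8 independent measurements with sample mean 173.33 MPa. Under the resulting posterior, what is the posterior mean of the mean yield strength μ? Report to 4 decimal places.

173.2927

For Normal data with known variance σ², a Normal(μ₀, σ₀²) prior on μ is conjugate. Posterior precision = 1/σ₀² + n/σ²; posterior mean is the precision-weighted average of μ₀ and x̄.
n·x̄ = 8·173.33 = 1386.64.
σ₀² = 113.48² = 12877.7104, σ² = 24.39² = 594.8721; σ² + n·σ₀² = 594.8721 + 8·12877.7104 = 103616.5553.
Posterior mean = (μ₀/σ₀² + n·x̄/σ²)/(1/σ₀² + n/σ²) = (σ²·μ₀ + σ₀²·n·x̄)/(σ² + n·σ₀²) = (594.8721·166.84 + 12877.7104·1386.64)/103616.5553 = 17955996.81022/103616.5553 = 173.2927.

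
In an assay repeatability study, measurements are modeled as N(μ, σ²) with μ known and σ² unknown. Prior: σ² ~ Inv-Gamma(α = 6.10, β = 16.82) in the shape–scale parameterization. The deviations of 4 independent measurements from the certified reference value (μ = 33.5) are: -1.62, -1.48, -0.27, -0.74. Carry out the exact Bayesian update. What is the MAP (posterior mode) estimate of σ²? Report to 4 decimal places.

With known mean μ and an Inverse-Gamma(α, β) prior on σ², the Normal likelihood is conjugate: posterior is Inv-Gamma(α + n/2, β + Σ(xᵢ−μ)²/2).
Σ(xᵢ−μ)² = (-1.62)² + (-1.48)² + (-0.27)² + (-0.74)² = 5.4353.
Posterior: Inv-Gamma(6.10 + 4/2, 16.82 + 5.4353/2) = Inv-Gamma(8.10, 19.53765).
Mode = β/(α+1) = 19.53765/9.10 = 2.1470.

2.1470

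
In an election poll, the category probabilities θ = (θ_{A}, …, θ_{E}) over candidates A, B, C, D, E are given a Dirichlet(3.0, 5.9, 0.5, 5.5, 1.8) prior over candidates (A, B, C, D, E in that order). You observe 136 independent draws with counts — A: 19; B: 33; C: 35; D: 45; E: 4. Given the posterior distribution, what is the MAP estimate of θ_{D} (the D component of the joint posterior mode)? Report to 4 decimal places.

The Dirichlet prior is conjugate to the Multinomial likelihood: each posterior αⱼ = prior αⱼ + observed count nⱼ.
Posterior concentration: (22.0, 38.9, 35.5, 50.5, 5.8), total = 152.7.
Joint mode component: (α_{D}−1)/(Σα−K) = 49.5/147.7 = 0.3351.

0.3351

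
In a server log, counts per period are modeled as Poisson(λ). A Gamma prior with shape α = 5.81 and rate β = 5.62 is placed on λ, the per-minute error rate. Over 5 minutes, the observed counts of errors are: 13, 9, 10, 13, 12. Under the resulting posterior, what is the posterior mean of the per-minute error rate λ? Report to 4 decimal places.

With a Gamma(shape α, rate β) prior, the Poisson likelihood is conjugate: the posterior is Gamma(α + ΣXᵢ, β + n).
Sum of counts S = 57 over n = 5 minutes.
Posterior: Gamma(α+S, β+n) = Gamma(5.81+57, 5.62+5) = Gamma(62.81, 10.62).
Posterior mean = α/β = 62.81/10.62 = 5.9143.

5.9143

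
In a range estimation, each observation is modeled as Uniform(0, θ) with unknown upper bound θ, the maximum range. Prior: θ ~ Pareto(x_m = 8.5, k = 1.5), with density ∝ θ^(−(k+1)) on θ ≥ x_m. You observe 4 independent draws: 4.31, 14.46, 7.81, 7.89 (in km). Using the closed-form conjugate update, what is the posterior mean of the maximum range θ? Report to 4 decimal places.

A Pareto(scale x_m, shape k) prior on the upper bound θ of Uniform(0, θ) is conjugate: posterior is Pareto(max(x_m, max xᵢ), k + n).
Sample maximum = 14.46; prior scale x_m = 8.5 → posterior scale = max = 14.46.
Posterior shape = 1.5 + 4 = 5.5.
E[θ|data] = k·x_m/(k−1) = 5.5·14.46/4.5 = 17.6733.

17.6733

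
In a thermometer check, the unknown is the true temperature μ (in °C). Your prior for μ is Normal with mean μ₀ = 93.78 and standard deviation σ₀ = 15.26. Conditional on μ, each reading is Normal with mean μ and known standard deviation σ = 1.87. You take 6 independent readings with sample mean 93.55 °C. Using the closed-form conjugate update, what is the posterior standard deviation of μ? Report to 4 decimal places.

0.7625

For Normal data with known variance σ², a Normal(μ₀, σ₀²) prior on μ is conjugate. Posterior precision = 1/σ₀² + n/σ²; posterior mean is the precision-weighted average of μ₀ and x̄.
σ₀² = 15.26² = 232.8676, σ² = 1.87² = 3.4969; σ² + n·σ₀² = 3.4969 + 6·232.8676 = 1400.7025.
Posterior precision = 1/σ₀² + n/σ² = 1/232.8676 + 6/3.4969 = (σ² + n·σ₀²)/(σ₀²σ²) = 1400.7025/(232.8676·3.4969); posterior variance σₙ² = σ₀²σ²/(σ² + n·σ₀²) = 232.8676·3.4969/1400.7025 = 0.581362.
Posterior SD = √σₙ² = √(232.8676·3.4969/1400.7025) = 0.7625.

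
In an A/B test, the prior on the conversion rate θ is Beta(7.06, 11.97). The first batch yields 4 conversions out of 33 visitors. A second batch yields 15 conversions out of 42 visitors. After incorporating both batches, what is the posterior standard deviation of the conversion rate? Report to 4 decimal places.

0.0459

The Beta prior is conjugate to a Binomial/Bernoulli likelihood; the update adds successes to α and failures to β.
After batch 1: Beta(7.06+4, 11.97+29) = Beta(11.06, 40.97).
After batch 2: Beta(11.06+15, 40.97+27) = Beta(26.06, 67.97).
Var = αβ/((α+β)²(α+β+1)) = 26.06·67.97/(94.03²·95.03) = 0.00210813; SD = √0.00210813 = 0.0459.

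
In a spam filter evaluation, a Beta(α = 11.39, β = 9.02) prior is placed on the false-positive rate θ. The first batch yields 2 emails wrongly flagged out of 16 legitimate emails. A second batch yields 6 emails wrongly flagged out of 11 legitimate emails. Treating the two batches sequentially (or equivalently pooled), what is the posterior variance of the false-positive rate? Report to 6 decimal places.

The Beta prior is conjugate to a Binomial/Bernoulli likelihood; the update adds successes to α and failures to β.
After batch 1: Beta(11.39+2, 9.02+14) = Beta(13.39, 23.02).
After batch 2: Beta(13.39+6, 23.02+5) = Beta(19.39, 28.02).
Var = αβ/((α+β)²(α+β+1)) = 19.39·28.02/(47.41²·48.41) = 0.004993.

0.004993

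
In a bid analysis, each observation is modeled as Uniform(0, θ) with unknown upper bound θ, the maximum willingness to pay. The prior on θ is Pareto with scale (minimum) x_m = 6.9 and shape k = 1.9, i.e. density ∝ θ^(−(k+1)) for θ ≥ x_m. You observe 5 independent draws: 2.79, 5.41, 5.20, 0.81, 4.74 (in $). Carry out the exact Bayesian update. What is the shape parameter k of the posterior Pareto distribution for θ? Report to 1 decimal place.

6.9

A Pareto(scale x_m, shape k) prior on the upper bound θ of Uniform(0, θ) is conjugate: posterior is Pareto(max(x_m, max xᵢ), k + n).
Sample maximum = 5.41; prior scale x_m = 6.9 → posterior scale = max = 6.90.
Posterior shape = 1.9 + 5 = 6.9.
Posterior shape k = 6.9.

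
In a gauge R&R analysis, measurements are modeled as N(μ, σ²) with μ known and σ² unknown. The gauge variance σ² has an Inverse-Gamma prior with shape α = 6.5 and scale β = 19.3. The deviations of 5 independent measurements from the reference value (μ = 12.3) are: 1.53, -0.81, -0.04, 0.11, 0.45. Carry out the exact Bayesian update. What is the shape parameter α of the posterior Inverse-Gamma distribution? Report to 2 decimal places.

With known mean μ and an Inverse-Gamma(α, β) prior on σ², the Normal likelihood is conjugate: posterior is Inv-Gamma(α + n/2, β + Σ(xᵢ−μ)²/2).
Σ(xᵢ−μ)² = (1.53)² + (-0.81)² + (-0.04)² + (0.11)² + (0.45)² = 3.2132.
Posterior: Inv-Gamma(6.5 + 5/2, 19.3 + 3.2132/2) = Inv-Gamma(9.00, 20.90660).
Posterior α = 9.00.

9.00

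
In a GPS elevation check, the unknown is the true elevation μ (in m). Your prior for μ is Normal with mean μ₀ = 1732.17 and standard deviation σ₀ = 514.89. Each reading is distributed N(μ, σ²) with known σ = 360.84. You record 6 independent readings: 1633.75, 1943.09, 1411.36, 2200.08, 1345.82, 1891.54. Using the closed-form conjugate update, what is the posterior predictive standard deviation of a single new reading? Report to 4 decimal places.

For Normal data with known variance σ², a Normal(μ₀, σ₀²) prior on μ is conjugate. Posterior precision = 1/σ₀² + n/σ²; posterior mean is the precision-weighted average of μ₀ and x̄.
σ₀² = 514.89² = 265111.7121, σ² = 360.84² = 130205.5056; σ² + n·σ₀² = 130205.5056 + 6·265111.7121 = 1720875.7782.
Posterior precision = 1/σ₀² + n/σ² = 1/265111.7121 + 6/130205.5056 = (σ² + n·σ₀²)/(σ₀²σ²) = 1720875.7782/(265111.7121·130205.5056); posterior variance σₙ² = σ₀²σ²/(σ² + n·σ₀²) = 265111.7121·130205.5056/1720875.7782 = 20058.975175.
Predictive variance for one new observation = σₙ² + σ² = 265111.7121·130205.5056/1720875.7782 + 130205.5056 = σ²·(σ₀² + 1720875.7782)/1720875.7782 = 130205.5056·1985987.4903/1720875.7782 = 150264.480775; SD = √(130205.5056·1985987.4903/1720875.7782) = 387.6396.

387.6396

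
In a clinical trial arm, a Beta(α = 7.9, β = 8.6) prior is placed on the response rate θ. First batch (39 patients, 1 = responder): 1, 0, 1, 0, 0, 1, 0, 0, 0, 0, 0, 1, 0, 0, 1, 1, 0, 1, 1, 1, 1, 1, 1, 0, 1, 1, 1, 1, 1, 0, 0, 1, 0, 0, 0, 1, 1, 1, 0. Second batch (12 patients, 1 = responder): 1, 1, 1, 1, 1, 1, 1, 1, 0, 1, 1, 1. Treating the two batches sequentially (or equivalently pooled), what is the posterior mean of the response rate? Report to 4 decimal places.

The Beta prior is conjugate to a Binomial/Bernoulli likelihood; the update adds successes to α and failures to β.
After batch 1: Beta(7.9+21, 8.6+18) = Beta(28.9, 26.6).
After batch 2: Beta(28.9+11, 26.6+1) = Beta(39.9, 27.6).
Posterior mean = α/(α+β) = 39.9/67.5 = 0.5911.

0.5911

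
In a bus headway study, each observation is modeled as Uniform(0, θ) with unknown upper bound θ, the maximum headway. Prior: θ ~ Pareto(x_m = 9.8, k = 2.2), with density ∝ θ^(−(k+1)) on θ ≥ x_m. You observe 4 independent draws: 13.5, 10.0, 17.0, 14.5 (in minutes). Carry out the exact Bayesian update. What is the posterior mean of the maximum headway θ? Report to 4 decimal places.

20.2692

A Pareto(scale x_m, shape k) prior on the upper bound θ of Uniform(0, θ) is conjugate: posterior is Pareto(max(x_m, max xᵢ), k + n).
Sample maximum = 17.0; prior scale x_m = 9.8 → posterior scale = max = 17.0.
Posterior shape = 2.2 + 4 = 6.2.
E[θ|data] = k·x_m/(k−1) = 6.2·17.0/5.2 = 20.2692.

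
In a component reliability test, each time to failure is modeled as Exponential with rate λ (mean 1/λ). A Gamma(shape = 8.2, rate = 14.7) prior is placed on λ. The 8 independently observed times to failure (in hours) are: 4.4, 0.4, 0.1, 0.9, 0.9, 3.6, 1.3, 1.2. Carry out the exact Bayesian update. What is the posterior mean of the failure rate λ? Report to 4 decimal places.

0.5891

With a Gamma(shape α, rate β) prior on the exponential rate λ, the posterior after n observations with total T = Σxᵢ is Gamma(α+n, β+T).
Sum of observations T = 12.8 hours; n = 8.
Posterior: Gamma(8.2+8, 14.7+12.8) = Gamma(16.2, 27.5).
Posterior mean of λ = α/β = 16.2/27.5 = 0.5891.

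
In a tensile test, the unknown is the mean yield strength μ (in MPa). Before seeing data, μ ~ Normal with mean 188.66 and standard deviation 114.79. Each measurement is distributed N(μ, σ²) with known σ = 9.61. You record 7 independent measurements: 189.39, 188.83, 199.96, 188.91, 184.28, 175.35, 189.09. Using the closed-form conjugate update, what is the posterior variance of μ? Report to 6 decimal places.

13.179961

For Normal data with known variance σ², a Normal(μ₀, σ₀²) prior on μ is conjugate. Posterior precision = 1/σ₀² + n/σ²; posterior mean is the precision-weighted average of μ₀ and x̄.
σ₀² = 114.79² = 13176.7441, σ² = 9.61² = 92.3521; σ² + n·σ₀² = 92.3521 + 7·13176.7441 = 92329.5608.
Posterior precision = 1/σ₀² + n/σ² = 1/13176.7441 + 7/92.3521 = (σ² + n·σ₀²)/(σ₀²σ²) = 92329.5608/(13176.7441·92.3521); posterior variance σₙ² = σ₀²σ²/(σ² + n·σ₀²) = 13176.7441·92.3521/92329.5608 = 13.179961.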